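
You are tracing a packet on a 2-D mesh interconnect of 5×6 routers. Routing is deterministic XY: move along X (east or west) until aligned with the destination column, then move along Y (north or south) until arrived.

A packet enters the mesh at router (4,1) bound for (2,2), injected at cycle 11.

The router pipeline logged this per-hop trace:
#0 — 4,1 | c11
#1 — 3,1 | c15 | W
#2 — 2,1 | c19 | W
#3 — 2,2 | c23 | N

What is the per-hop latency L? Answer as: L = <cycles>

From hop 0 (11) to hop 1 (15): +4 cycles.
Each hop adds L, hence L = 4.

L = 4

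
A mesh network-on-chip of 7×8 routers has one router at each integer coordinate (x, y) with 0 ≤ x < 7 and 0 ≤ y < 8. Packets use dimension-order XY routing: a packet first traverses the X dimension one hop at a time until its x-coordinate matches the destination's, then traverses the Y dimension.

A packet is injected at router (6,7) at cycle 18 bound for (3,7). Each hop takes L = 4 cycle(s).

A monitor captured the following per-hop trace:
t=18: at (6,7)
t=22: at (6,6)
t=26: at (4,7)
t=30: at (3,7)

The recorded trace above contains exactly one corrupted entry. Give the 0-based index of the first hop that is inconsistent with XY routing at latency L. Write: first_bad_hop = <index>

[1] (+0,-1) / 4c ⇒ BAD: Y-move but x=6≠3

first_bad_hop = 1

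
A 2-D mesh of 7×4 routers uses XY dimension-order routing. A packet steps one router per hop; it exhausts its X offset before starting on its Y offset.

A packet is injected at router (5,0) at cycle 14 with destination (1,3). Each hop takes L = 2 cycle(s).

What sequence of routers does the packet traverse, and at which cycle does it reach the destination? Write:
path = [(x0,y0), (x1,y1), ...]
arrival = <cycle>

hop 0: (5,0) @ cyc 14
hop 1: (4,0) @ cyc 16  [W]
hop 2: (3,0) @ cyc 18  [W]
hop 3: (2,0) @ cyc 20  [W]
hop 4: (1,0) @ cyc 22  [W]
hop 5: (1,1) @ cyc 24  [N]
hop 6: (1,2) @ cyc 26  [N]
hop 7: (1,3) @ cyc 28  [N]

path = [(5,0), (4,0), (3,0), (2,0), (1,0), (1,1), (1,2), (1,3)]
arrival = 28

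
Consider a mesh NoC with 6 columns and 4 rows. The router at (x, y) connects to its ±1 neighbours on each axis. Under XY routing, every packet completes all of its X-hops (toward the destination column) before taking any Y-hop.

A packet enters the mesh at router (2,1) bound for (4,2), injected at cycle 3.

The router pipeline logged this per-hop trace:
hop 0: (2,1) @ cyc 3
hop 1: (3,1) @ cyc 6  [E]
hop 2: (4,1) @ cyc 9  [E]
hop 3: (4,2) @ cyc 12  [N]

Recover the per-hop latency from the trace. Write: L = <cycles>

Δcyc across hop 0→1: 6 − 3 = 3.
That increment is L by definition: L = 3.

L = 3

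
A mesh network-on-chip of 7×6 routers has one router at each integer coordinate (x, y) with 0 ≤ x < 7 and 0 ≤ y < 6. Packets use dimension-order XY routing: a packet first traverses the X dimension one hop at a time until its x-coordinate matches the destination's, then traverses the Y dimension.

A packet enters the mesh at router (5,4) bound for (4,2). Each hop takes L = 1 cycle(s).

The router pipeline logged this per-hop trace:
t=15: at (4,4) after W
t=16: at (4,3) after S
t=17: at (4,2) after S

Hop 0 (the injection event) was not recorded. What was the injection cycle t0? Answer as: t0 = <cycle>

cyc[1] = 15 and cyc[k] = t0 + k·L for every k.
Subtract one hop: t0 = 15 − 1 = 14.

t0 = 14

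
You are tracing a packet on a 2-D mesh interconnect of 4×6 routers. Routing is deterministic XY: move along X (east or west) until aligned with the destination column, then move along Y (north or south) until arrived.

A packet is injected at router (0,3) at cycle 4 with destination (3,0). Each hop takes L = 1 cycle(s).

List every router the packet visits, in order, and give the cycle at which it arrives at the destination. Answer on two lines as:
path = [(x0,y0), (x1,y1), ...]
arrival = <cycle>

path = [(0,3), (1,3), (2,3), (3,3), (3,2), (3,1), (3,0)]
arrival = 10

[0] x=0 y=3 t=4
[1] x=1 y=3 t=5 →E
[2] x=2 y=3 t=6 →E
[3] x=3 y=3 t=7 →E
[4] x=3 y=2 t=8 →S
[5] x=3 y=1 t=9 →S
[6] x=3 y=0 t=10 →S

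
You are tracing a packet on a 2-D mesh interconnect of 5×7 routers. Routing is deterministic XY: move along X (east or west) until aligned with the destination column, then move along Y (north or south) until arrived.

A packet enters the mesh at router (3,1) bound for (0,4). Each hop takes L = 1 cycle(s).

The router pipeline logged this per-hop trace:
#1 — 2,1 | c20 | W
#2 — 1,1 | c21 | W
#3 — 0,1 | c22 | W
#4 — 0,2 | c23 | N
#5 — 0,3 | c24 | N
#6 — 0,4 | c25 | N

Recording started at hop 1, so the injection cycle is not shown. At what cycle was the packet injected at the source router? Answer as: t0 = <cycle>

At hop 1 the cycle is 20; in general cyc_k = t0 + kL.
So t0 = 20 − 1·1 = 19.

t0 = 19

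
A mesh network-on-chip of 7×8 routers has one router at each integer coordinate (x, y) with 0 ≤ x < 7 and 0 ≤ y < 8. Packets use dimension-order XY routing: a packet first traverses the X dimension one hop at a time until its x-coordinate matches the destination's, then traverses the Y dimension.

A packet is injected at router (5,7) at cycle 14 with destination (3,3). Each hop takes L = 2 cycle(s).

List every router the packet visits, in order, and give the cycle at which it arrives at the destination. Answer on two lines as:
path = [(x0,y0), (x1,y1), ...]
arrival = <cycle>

path = [(5,7), (4,7), (3,7), (3,6), (3,5), (3,4), (3,3)]
arrival = 26

t=14: at (5,7)
t=16: at (4,7) after W
t=18: at (3,7) after W
t=20: at (3,6) after S
t=22: at (3,5) after S
t=24: at (3,4) after S
t=26: at (3,3) after S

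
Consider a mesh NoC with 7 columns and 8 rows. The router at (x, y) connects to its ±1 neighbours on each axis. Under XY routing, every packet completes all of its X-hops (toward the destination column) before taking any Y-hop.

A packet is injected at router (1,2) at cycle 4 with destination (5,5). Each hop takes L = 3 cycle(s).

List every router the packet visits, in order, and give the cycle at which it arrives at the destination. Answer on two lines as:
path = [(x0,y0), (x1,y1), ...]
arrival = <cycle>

path = [(1,2), (2,2), (3,2), (4,2), (5,2), (5,3), (5,4), (5,5)]
arrival = 25

t=4: at (1,2)
t=7: at (2,2) after E
t=10: at (3,2) after E
t=13: at (4,2) after E
t=16: at (5,2) after E
t=19: at (5,3) after N
t=22: at (5,4) after N
t=25: at (5,5) after N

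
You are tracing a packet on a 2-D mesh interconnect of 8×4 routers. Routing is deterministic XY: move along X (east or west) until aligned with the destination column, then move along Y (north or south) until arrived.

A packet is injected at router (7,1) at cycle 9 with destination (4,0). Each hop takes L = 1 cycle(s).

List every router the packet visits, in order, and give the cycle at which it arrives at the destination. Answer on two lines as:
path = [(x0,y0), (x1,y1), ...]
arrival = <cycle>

path = [(7,1), (6,1), (5,1), (4,1), (4,0)]
arrival = 13

src (7,1)  cyc=9
W→(6,1)  cyc=10
W→(5,1)  cyc=11
W→(4,1)  cyc=12
S→(4,0)  cyc=13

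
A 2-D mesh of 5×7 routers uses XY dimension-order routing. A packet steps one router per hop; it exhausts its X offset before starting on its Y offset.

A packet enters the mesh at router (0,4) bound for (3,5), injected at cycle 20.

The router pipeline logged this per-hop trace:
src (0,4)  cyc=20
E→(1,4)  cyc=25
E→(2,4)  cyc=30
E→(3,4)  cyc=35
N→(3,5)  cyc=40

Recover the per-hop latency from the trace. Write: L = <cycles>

cyc[1] − cyc[0] = 25 − 20 = 5.
Per-hop latency L = Δcyc = 5.

L = 5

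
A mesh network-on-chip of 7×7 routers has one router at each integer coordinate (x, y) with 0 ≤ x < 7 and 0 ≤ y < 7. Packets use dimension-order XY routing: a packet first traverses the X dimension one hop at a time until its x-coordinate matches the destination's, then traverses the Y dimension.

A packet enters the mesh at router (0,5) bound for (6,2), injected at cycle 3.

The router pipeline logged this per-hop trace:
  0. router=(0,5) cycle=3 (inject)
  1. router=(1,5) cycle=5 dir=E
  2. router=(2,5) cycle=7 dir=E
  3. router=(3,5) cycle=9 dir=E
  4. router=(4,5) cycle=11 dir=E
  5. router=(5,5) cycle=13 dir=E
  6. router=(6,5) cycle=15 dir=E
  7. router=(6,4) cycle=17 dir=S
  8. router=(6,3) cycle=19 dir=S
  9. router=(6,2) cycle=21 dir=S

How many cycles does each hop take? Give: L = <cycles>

L = 2

Δcyc across hop 0→1: 5 − 3 = 2.
One hop costs L cycles, so L = 2.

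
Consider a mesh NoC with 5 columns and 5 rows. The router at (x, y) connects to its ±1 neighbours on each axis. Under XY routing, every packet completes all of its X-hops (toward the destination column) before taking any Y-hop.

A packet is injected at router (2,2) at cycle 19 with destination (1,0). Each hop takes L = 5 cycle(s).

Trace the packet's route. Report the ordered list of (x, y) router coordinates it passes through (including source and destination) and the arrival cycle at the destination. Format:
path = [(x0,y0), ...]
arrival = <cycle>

path = [(2,2), (1,2), (1,1), (1,0)]
arrival = 34

[0] x=2 y=2 t=19
[1] x=1 y=2 t=24 →W
[2] x=1 y=1 t=29 →S
[3] x=1 y=0 t=34 →S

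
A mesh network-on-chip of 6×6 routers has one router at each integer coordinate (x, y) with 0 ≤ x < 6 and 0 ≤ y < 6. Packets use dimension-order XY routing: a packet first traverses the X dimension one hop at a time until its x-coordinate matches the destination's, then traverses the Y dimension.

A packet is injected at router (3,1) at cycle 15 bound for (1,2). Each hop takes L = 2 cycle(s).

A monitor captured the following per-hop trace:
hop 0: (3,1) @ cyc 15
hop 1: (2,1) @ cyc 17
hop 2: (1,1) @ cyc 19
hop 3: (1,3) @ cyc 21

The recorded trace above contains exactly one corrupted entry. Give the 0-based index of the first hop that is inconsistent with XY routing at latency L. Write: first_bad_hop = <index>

first_bad_hop = 3

check 1→ d=(-1,0) cyc+2: ok
check 2→ d=(-1,0) cyc+2: ok
check 3→ d=(0,2) cyc+2: BAD: non-unit step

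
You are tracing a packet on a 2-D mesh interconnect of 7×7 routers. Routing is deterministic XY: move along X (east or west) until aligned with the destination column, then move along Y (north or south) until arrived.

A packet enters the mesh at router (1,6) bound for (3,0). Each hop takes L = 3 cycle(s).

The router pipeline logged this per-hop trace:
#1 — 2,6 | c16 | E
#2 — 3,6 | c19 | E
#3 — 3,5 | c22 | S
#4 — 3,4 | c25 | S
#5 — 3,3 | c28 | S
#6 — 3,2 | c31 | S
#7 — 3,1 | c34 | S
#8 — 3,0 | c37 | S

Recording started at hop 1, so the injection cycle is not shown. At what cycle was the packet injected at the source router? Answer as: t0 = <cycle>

The first recorded entry is hop 1 at cycle 16.
t0 = cyc[1] − L = 16 − 3 = 13.

t0 = 13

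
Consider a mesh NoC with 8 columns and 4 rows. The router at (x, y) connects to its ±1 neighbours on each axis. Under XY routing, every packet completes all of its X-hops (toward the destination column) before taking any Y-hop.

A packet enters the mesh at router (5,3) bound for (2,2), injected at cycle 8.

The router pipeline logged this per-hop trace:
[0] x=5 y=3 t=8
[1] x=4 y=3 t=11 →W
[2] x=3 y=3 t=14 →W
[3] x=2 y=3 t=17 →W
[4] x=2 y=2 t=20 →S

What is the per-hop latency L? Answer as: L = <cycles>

L = 3

Δcyc across hop 0→1: 11 − 8 = 3.
Per-hop latency L = Δcyc = 3.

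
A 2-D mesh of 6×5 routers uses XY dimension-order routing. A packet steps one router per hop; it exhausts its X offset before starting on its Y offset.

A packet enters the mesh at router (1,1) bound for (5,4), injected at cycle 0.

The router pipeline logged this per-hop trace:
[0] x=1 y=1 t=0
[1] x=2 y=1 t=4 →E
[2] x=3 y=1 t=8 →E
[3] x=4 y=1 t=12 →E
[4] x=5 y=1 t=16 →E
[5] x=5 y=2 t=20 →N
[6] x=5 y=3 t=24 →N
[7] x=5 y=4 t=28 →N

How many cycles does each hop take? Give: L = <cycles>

L = 4

Δcyc across hop 0→1: 4 − 0 = 4.
One hop costs L cycles, so L = 4.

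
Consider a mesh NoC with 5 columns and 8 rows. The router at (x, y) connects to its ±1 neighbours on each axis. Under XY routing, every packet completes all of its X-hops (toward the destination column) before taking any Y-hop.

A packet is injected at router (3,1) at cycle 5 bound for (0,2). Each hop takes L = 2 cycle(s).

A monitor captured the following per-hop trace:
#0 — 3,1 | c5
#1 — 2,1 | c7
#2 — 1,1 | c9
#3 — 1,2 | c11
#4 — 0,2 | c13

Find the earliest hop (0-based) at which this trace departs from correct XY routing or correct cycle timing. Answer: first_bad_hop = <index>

first_bad_hop = 3

hop 1: step (-1,+0), +2 cyc — ok
hop 2: step (-1,+0), +2 cyc — ok
hop 3: step (+0,+1), +2 cyc — BAD: Y-move but x=1≠0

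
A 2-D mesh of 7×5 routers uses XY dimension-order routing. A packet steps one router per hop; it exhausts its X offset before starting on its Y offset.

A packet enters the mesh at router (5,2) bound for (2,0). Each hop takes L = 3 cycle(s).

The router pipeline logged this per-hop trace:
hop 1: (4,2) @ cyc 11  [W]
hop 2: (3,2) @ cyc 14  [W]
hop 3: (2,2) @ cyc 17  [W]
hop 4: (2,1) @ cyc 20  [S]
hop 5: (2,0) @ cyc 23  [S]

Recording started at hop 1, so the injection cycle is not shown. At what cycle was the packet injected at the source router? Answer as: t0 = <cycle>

The first recorded entry is hop 1 at cycle 11.
Therefore t0 = 11 − L = 8.

t0 = 8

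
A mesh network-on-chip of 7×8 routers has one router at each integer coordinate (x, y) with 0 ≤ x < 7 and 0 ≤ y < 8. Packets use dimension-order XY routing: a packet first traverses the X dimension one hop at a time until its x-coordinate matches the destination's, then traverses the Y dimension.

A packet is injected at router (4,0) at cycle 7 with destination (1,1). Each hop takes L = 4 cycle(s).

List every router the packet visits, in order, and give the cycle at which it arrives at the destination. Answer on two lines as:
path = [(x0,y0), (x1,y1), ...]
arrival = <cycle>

path = [(4,0), (3,0), (2,0), (1,0), (1,1)]
arrival = 23

  0. router=(4,0) cycle=7 (inject)
  1. router=(3,0) cycle=11 dir=W
  2. router=(2,0) cycle=15 dir=W
  3. router=(1,0) cycle=19 dir=W
  4. router=(1,1) cycle=23 dir=N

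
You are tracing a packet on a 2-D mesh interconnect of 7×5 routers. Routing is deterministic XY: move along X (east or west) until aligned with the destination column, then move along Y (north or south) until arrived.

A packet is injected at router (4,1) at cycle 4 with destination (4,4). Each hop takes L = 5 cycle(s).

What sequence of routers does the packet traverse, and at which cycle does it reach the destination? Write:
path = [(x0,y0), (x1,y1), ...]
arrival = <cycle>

  0. router=(4,1) cycle=4 (inject)
  1. router=(4,2) cycle=9 dir=N
  2. router=(4,3) cycle=14 dir=N
  3. router=(4,4) cycle=19 dir=N

path = [(4,1), (4,2), (4,3), (4,4)]
arrival = 19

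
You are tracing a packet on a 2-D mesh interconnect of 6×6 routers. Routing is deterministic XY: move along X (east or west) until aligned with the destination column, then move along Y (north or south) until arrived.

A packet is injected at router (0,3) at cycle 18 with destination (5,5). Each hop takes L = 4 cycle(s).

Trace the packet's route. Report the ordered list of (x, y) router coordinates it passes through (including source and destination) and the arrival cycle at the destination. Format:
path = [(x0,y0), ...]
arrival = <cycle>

path = [(0,3), (1,3), (2,3), (3,3), (4,3), (5,3), (5,4), (5,5)]
arrival = 46

hop 0: (0,3) @ cyc 18
hop 1: (1,3) @ cyc 22  [E]
hop 2: (2,3) @ cyc 26  [E]
hop 3: (3,3) @ cyc 30  [E]
hop 4: (4,3) @ cyc 34  [E]
hop 5: (5,3) @ cyc 38  [E]
hop 6: (5,4) @ cyc 42  [N]
hop 7: (5,5) @ cyc 46  [N]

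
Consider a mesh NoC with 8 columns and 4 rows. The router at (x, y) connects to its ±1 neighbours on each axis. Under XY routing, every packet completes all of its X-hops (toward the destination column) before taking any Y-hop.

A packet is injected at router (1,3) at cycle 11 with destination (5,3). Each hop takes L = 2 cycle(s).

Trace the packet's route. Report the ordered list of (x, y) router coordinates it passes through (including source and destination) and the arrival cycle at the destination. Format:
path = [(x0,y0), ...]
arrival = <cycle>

hop 0: (1,3) @ cyc 11
hop 1: (2,3) @ cyc 13  [E]
hop 2: (3,3) @ cyc 15  [E]
hop 3: (4,3) @ cyc 17  [E]
hop 4: (5,3) @ cyc 19  [E]

path = [(1,3), (2,3), (3,3), (4,3), (5,3)]
arrival = 19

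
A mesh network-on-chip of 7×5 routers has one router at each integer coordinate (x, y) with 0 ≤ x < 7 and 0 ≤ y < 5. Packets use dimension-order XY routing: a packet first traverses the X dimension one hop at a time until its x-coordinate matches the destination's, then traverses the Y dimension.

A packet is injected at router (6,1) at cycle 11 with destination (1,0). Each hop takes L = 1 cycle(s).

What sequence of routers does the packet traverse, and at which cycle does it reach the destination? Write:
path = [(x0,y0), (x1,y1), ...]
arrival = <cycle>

path = [(6,1), (5,1), (4,1), (3,1), (2,1), (1,1), (1,0)]
arrival = 17

  0. router=(6,1) cycle=11 (inject)
  1. router=(5,1) cycle=12 dir=W
  2. router=(4,1) cycle=13 dir=W
  3. router=(3,1) cycle=14 dir=W
  4. router=(2,1) cycle=15 dir=W
  5. router=(1,1) cycle=16 dir=W
  6. router=(1,0) cycle=17 dir=S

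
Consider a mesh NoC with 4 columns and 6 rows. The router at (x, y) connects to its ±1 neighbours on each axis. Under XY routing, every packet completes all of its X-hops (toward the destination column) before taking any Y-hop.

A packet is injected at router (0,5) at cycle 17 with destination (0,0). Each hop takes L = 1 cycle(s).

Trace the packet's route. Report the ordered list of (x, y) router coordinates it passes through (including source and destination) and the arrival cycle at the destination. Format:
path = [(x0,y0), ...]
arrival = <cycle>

[0] x=0 y=5 t=17
[1] x=0 y=4 t=18 →S
[2] x=0 y=3 t=19 →S
[3] x=0 y=2 t=20 →S
[4] x=0 y=1 t=21 →S
[5] x=0 y=0 t=22 →S

path = [(0,5), (0,4), (0,3), (0,2), (0,1), (0,0)]
arrival = 22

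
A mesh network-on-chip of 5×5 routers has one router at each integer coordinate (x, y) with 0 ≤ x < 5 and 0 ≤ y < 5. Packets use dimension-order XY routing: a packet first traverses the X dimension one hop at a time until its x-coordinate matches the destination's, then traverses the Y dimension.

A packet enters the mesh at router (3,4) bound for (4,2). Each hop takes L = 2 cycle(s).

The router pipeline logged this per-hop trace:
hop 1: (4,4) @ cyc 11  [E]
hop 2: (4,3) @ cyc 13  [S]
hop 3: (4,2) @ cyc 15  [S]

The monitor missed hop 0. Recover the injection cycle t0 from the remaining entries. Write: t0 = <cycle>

cyc[1] = 11 and cyc[k] = t0 + k·L for every k.
Therefore t0 = 11 − L = 9.

t0 = 9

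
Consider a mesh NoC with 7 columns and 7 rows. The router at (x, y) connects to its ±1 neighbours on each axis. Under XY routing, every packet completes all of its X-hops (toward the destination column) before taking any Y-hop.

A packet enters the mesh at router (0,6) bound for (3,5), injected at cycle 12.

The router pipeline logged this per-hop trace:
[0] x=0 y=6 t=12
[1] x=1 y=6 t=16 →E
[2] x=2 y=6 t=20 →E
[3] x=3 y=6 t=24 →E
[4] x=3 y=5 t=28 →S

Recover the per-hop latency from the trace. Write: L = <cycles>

Between hops 0 and 1 the cycle counter advances 16 − 12 = 4.
Per-hop latency L = Δcyc = 4.

L = 4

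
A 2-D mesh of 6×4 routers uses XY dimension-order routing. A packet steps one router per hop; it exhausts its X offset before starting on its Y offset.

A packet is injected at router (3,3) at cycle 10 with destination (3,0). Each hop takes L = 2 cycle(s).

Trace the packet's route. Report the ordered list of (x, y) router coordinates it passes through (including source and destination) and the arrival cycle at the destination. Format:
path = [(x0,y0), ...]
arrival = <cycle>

path = [(3,3), (3,2), (3,1), (3,0)]
arrival = 16

src (3,3)  cyc=10
S→(3,2)  cyc=12
S→(3,1)  cyc=14
S→(3,0)  cyc=16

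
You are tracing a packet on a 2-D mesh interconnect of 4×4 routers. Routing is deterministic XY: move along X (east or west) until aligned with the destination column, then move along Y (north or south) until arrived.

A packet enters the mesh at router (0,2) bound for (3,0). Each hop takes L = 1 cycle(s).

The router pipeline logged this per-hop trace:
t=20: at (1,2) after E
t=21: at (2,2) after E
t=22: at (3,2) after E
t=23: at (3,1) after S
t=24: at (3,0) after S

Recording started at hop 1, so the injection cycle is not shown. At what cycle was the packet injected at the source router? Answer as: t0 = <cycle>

At hop 1 the cycle is 20; in general cyc_k = t0 + kL.
Therefore t0 = 20 − L = 19.

t0 = 19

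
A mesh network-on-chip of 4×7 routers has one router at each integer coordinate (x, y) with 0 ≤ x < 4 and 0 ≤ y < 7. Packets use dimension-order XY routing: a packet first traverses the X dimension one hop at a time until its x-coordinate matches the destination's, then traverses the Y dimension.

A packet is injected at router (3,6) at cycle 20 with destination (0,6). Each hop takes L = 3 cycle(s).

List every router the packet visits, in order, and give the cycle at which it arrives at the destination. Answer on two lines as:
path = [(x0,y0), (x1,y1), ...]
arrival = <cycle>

path = [(3,6), (2,6), (1,6), (0,6)]
arrival = 29

  0. router=(3,6) cycle=20 (inject)
  1. router=(2,6) cycle=23 dir=W
  2. router=(1,6) cycle=26 dir=W
  3. router=(0,6) cycle=29 dir=W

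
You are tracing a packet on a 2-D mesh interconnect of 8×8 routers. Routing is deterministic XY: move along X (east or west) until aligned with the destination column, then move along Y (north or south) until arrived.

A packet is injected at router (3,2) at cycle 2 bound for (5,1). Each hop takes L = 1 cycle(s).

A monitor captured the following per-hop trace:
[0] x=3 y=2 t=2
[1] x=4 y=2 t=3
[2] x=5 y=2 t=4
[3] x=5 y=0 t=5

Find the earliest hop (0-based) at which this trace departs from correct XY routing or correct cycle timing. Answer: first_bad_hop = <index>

[1] (+1,+0) / 1c ⇒ ok
[2] (+1,+0) / 1c ⇒ ok
[3] (+0,-2) / 1c ⇒ BAD: non-unit step

first_bad_hop = 3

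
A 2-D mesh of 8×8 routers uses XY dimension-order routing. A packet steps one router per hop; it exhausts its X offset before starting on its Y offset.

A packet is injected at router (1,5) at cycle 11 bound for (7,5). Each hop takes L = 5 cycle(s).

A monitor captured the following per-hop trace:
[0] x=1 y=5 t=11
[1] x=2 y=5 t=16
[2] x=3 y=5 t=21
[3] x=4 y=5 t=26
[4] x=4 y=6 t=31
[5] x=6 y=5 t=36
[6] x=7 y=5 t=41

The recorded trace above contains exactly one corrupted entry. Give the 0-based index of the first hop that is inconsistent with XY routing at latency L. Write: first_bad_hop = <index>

first_bad_hop = 4

check 1→ d=(1,0) cyc+5: ok
check 2→ d=(1,0) cyc+5: ok
check 3→ d=(1,0) cyc+5: ok
check 4→ d=(0,1) cyc+5: BAD: Y-move but x=4≠7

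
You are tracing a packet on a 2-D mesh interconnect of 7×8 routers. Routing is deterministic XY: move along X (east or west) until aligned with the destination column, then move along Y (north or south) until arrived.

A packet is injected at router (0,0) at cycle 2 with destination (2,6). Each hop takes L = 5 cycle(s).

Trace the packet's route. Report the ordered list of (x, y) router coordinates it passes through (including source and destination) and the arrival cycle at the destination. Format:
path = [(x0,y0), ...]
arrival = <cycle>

t=2: at (0,0)
t=7: at (1,0) after E
t=12: at (2,0) after E
t=17: at (2,1) after N
t=22: at (2,2) after N
t=27: at (2,3) after N
t=32: at (2,4) after N
t=37: at (2,5) after N
t=42: at (2,6) after N

path = [(0,0), (1,0), (2,0), (2,1), (2,2), (2,3), (2,4), (2,5), (2,6)]
arrival = 42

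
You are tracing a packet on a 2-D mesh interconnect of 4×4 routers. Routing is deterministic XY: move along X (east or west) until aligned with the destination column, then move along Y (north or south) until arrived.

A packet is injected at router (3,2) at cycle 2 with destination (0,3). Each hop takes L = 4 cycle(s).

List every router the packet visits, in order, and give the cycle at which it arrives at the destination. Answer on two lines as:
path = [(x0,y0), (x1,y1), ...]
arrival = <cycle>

[0] x=3 y=2 t=2
[1] x=2 y=2 t=6 →W
[2] x=1 y=2 t=10 →W
[3] x=0 y=2 t=14 →W
[4] x=0 y=3 t=18 →N

path = [(3,2), (2,2), (1,2), (0,2), (0,3)]
arrival = 18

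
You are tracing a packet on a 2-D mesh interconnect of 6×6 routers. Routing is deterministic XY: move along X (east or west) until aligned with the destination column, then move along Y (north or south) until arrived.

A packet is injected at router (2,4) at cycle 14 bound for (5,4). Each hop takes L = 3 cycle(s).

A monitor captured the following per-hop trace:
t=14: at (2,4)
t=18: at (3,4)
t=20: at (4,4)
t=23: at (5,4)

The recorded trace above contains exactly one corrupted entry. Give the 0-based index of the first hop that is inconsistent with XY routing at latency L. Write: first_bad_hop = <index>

first_bad_hop = 1

hop 1: step (+1,+0), +4 cyc — BAD: Δcyc=4≠L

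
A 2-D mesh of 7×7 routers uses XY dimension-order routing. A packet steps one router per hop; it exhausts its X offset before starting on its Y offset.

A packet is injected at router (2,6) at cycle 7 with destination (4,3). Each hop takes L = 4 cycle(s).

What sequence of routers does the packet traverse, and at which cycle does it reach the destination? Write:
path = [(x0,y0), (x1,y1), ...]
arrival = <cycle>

path = [(2,6), (3,6), (4,6), (4,5), (4,4), (4,3)]
arrival = 27

t=7: at (2,6)
t=11: at (3,6) after E
t=15: at (4,6) after E
t=19: at (4,5) after S
t=23: at (4,4) after S
t=27: at (4,3) after S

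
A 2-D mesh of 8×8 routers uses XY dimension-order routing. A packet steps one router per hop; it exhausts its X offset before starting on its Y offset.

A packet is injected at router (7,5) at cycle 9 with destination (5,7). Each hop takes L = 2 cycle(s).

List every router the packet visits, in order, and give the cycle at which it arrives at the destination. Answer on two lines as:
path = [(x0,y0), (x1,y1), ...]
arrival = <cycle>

path = [(7,5), (6,5), (5,5), (5,6), (5,7)]
arrival = 17

[0] x=7 y=5 t=9
[1] x=6 y=5 t=11 →W
[2] x=5 y=5 t=13 →W
[3] x=5 y=6 t=15 →N
[4] x=5 y=7 t=17 →N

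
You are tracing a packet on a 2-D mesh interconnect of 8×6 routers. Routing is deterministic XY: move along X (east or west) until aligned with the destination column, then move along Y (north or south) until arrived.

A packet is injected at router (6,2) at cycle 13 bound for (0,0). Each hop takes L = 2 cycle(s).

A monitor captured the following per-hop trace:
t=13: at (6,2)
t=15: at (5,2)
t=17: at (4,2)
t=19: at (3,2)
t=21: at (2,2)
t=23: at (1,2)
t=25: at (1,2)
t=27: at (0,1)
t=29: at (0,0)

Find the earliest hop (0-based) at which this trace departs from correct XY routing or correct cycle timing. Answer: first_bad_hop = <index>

first_bad_hop = 6

check 1→ d=(-1,0) cyc+2: ok
check 2→ d=(-1,0) cyc+2: ok
check 3→ d=(-1,0) cyc+2: ok
check 4→ d=(-1,0) cyc+2: ok
check 5→ d=(-1,0) cyc+2: ok
check 6→ d=(0,0) cyc+2: BAD: non-unit step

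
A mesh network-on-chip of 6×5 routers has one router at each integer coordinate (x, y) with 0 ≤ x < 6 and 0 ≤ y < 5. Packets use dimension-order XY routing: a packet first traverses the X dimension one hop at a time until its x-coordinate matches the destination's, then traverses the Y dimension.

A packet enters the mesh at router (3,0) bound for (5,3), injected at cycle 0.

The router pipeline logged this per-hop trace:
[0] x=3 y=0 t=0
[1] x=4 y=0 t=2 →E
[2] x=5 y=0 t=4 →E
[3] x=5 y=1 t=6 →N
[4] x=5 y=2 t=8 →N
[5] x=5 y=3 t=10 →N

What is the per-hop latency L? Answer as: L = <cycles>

Between hops 0 and 1 the cycle counter advances 2 − 0 = 2.
That increment is L by definition: L = 2.

L = 2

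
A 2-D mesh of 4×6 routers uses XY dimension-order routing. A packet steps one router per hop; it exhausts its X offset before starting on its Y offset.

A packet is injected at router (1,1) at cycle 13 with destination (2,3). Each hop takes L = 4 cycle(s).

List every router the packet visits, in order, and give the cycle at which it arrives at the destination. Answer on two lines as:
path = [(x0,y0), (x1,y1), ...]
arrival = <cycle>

hop 0: (1,1) @ cyc 13
hop 1: (2,1) @ cyc 17  [E]
hop 2: (2,2) @ cyc 21  [N]
hop 3: (2,3) @ cyc 25  [N]

path = [(1,1), (2,1), (2,2), (2,3)]
arrival = 25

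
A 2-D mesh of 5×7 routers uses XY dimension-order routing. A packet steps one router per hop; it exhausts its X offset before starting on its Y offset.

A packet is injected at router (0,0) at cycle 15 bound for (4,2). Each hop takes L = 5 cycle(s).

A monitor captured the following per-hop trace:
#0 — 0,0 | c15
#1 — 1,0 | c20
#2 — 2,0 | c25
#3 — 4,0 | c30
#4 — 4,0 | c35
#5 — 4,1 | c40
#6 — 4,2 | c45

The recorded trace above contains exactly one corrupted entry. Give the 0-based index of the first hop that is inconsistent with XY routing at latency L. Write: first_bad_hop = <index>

first_bad_hop = 3

[1] (+1,+0) / 5c ⇒ ok
[2] (+1,+0) / 5c ⇒ ok
[3] (+2,+0) / 5c ⇒ BAD: non-unit step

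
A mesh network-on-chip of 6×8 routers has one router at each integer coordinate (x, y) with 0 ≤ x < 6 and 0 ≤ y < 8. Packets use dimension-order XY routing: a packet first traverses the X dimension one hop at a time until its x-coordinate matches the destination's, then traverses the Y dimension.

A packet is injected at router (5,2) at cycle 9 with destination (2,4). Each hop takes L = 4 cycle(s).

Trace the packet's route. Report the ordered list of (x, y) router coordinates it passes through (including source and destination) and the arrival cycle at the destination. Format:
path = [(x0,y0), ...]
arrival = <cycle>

t=9: at (5,2)
t=13: at (4,2) after W
t=17: at (3,2) after W
t=21: at (2,2) after W
t=25: at (2,3) after N
t=29: at (2,4) after N

path = [(5,2), (4,2), (3,2), (2,2), (2,3), (2,4)]
arrival = 29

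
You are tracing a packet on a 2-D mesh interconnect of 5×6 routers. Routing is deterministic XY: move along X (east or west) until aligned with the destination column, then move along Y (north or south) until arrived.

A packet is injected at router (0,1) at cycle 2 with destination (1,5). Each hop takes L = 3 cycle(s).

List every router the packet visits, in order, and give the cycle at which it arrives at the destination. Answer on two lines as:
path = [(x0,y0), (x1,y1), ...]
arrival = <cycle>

#0 — 0,1 | c2
#1 — 1,1 | c5 | E
#2 — 1,2 | c8 | N
#3 — 1,3 | c11 | N
#4 — 1,4 | c14 | N
#5 — 1,5 | c17 | N

path = [(0,1), (1,1), (1,2), (1,3), (1,4), (1,5)]
arrival = 17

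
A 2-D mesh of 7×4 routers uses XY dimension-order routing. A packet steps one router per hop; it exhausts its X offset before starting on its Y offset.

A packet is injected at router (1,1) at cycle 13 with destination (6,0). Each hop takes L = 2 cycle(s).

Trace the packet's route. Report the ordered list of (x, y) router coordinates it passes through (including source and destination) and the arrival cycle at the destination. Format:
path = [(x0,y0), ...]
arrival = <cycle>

[0] x=1 y=1 t=13
[1] x=2 y=1 t=15 →E
[2] x=3 y=1 t=17 →E
[3] x=4 y=1 t=19 →E
[4] x=5 y=1 t=21 →E
[5] x=6 y=1 t=23 →E
[6] x=6 y=0 t=25 →S

path = [(1,1), (2,1), (3,1), (4,1), (5,1), (6,1), (6,0)]
arrival = 25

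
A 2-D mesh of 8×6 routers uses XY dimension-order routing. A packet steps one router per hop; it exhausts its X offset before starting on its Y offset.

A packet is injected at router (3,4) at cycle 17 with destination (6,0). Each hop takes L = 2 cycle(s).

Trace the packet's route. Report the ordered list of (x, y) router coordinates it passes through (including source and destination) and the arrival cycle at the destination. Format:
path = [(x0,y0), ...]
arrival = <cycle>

path = [(3,4), (4,4), (5,4), (6,4), (6,3), (6,2), (6,1), (6,0)]
arrival = 31

[0] x=3 y=4 t=17
[1] x=4 y=4 t=19 →E
[2] x=5 y=4 t=21 →E
[3] x=6 y=4 t=23 →E
[4] x=6 y=3 t=25 →S
[5] x=6 y=2 t=27 →S
[6] x=6 y=1 t=29 →S
[7] x=6 y=0 t=31 →S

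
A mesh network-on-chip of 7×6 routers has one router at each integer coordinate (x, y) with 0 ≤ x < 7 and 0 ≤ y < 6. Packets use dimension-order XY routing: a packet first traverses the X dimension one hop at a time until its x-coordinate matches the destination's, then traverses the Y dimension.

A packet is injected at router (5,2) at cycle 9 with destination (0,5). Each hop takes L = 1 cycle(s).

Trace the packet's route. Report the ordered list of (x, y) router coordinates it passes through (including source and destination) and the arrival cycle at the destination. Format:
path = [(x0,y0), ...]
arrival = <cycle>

src (5,2)  cyc=9
W→(4,2)  cyc=10
W→(3,2)  cyc=11
W→(2,2)  cyc=12
W→(1,2)  cyc=13
W→(0,2)  cyc=14
N→(0,3)  cyc=15
N→(0,4)  cyc=16
N→(0,5)  cyc=17

path = [(5,2), (4,2), (3,2), (2,2), (1,2), (0,2), (0,3), (0,4), (0,5)]
arrival = 17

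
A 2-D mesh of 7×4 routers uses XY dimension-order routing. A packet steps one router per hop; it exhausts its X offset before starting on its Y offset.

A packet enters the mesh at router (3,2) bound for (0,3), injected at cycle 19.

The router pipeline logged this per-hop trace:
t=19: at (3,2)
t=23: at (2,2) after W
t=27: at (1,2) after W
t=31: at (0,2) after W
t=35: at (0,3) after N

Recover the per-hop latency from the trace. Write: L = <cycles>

L = 4

Between hops 0 and 1 the cycle counter advances 23 − 19 = 4.
Each hop adds L, hence L = 4.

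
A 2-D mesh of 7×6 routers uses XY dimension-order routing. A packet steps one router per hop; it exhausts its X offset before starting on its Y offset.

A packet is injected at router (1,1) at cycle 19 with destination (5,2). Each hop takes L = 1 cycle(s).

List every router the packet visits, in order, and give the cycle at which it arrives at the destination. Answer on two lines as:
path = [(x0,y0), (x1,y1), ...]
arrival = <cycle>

path = [(1,1), (2,1), (3,1), (4,1), (5,1), (5,2)]
arrival = 24

t=19: at (1,1)
t=20: at (2,1) after E
t=21: at (3,1) after E
t=22: at (4,1) after E
t=23: at (5,1) after E
t=24: at (5,2) after N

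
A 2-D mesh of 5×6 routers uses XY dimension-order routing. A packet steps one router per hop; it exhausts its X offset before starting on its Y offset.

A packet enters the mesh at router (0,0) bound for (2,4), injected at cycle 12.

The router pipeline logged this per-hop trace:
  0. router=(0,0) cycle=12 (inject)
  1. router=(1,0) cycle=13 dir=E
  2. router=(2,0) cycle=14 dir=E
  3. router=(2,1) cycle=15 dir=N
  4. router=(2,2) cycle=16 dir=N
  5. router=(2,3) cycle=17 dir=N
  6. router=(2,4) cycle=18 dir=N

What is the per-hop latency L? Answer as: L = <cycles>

L = 1

Δcyc across hop 0→1: 13 − 12 = 1.
Per-hop latency L = Δcyc = 1.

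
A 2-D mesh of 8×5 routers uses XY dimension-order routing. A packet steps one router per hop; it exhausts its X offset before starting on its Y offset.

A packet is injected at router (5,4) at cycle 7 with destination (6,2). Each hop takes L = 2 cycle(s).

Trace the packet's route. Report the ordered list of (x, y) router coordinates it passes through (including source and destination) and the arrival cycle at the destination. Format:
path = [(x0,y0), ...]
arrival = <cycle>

  0. router=(5,4) cycle=7 (inject)
  1. router=(6,4) cycle=9 dir=E
  2. router=(6,3) cycle=11 dir=S
  3. router=(6,2) cycle=13 dir=S

path = [(5,4), (6,4), (6,3), (6,2)]
arrival = 13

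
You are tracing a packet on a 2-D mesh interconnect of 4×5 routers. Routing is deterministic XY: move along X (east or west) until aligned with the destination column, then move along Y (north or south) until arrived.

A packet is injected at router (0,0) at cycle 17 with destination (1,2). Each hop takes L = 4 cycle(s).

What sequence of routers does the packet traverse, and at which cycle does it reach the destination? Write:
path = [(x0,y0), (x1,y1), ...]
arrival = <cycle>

  0. router=(0,0) cycle=17 (inject)
  1. router=(1,0) cycle=21 dir=E
  2. router=(1,1) cycle=25 dir=N
  3. router=(1,2) cycle=29 dir=N

path = [(0,0), (1,0), (1,1), (1,2)]
arrival = 29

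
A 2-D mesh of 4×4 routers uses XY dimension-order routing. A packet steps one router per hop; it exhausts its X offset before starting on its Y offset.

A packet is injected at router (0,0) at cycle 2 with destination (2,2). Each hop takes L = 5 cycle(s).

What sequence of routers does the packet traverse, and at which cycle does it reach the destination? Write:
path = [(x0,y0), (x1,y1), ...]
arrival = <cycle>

path = [(0,0), (1,0), (2,0), (2,1), (2,2)]
arrival = 22

hop 0: (0,0) @ cyc 2
hop 1: (1,0) @ cyc 7  [E]
hop 2: (2,0) @ cyc 12  [E]
hop 3: (2,1) @ cyc 17  [N]
hop 4: (2,2) @ cyc 22  [N]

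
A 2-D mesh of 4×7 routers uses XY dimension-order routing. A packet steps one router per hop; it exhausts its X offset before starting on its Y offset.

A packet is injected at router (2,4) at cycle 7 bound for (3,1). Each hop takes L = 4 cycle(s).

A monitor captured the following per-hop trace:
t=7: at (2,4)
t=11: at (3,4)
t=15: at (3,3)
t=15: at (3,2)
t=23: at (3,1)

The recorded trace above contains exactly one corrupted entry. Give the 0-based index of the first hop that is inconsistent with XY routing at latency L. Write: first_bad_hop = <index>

[1] (+1,+0) / 4c ⇒ ok
[2] (+0,-1) / 4c ⇒ ok
[3] (+0,-1) / 0c ⇒ BAD: Δcyc=0≠L

first_bad_hop = 3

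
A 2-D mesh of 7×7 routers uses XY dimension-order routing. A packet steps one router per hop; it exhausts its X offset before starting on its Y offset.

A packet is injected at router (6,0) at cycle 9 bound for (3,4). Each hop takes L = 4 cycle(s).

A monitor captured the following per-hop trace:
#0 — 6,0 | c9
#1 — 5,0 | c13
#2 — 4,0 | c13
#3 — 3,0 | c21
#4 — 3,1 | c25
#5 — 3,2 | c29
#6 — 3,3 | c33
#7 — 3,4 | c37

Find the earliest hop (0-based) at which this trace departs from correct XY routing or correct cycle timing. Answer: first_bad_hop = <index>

[1] (-1,+0) / 4c ⇒ ok
[2] (-1,+0) / 0c ⇒ BAD: Δcyc=0≠L

first_bad_hop = 2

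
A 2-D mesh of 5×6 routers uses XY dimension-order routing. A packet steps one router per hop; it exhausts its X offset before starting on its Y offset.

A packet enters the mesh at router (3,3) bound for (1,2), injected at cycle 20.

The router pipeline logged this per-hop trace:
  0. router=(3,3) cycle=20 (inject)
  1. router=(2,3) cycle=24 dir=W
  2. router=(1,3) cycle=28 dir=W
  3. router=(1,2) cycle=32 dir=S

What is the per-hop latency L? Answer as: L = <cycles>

From hop 0 (20) to hop 1 (24): +4 cycles.
One hop costs L cycles, so L = 4.

L = 4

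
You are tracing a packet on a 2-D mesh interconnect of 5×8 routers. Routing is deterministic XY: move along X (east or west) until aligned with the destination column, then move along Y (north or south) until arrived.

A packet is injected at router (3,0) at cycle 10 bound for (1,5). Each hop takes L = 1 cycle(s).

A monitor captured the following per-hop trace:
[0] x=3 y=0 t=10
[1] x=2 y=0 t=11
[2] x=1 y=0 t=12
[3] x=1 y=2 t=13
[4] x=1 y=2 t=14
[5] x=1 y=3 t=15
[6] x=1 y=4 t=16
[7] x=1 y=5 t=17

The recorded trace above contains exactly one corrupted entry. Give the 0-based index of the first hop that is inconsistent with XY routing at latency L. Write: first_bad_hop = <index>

check 1→ d=(-1,0) cyc+1: ok
check 2→ d=(-1,0) cyc+1: ok
check 3→ d=(0,2) cyc+1: BAD: non-unit step

first_bad_hop = 3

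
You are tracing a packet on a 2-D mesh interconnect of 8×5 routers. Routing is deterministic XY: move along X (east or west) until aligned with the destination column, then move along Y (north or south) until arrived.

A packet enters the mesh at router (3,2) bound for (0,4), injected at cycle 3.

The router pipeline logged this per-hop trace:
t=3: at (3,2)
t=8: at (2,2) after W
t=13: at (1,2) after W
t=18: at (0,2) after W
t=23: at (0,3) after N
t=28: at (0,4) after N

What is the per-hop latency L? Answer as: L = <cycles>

From hop 0 (3) to hop 1 (8): +5 cycles.
That increment is L by definition: L = 5.

L = 5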